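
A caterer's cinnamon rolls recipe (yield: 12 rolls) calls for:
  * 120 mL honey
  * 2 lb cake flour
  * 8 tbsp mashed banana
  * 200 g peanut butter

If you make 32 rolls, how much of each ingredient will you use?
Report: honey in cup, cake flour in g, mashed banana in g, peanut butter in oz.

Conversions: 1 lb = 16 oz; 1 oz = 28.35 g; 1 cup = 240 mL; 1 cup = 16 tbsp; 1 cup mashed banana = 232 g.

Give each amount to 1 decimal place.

Scaling factor: 32/12 = 8/3.
honey: 120 mL × 8/3 ÷ 240 mL/cup ≈ 1.3 cup
cake flour: 2 lb × 8/3 × 16 oz/lb × 28.35 g/oz = 2419.2 g
mashed banana: 8 tbsp × 8/3 ÷ 16 tbsp/cup × 232 g/cup ≈ 309.3 g
peanut butter: 200 g × 8/3 ÷ 28.35 g/oz ≈ 18.8 oz

honey: 1.3 cup; cake flour: 2419.2 g; mashed banana: 309.3 g; peanut butter: 18.8 oz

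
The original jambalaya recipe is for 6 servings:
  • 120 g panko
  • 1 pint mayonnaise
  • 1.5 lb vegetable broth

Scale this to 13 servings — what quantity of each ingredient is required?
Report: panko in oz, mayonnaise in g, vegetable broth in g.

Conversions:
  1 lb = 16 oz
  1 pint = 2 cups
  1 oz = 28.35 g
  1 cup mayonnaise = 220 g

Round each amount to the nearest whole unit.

Scaling factor: 13/6.
panko: 120 g × 13/6 ÷ 28.35 g/oz ≈ 9 oz
mayonnaise: 1 pint × 13/6 × 2 cup/pint × 220 g/cup ≈ 953 g
vegetable broth: 1.5 lb × 13/6 × 16 oz/lb × 28.35 g/oz ≈ 1474 g

panko: 9 oz; mayonnaise: 953 g; vegetable broth: 1474 g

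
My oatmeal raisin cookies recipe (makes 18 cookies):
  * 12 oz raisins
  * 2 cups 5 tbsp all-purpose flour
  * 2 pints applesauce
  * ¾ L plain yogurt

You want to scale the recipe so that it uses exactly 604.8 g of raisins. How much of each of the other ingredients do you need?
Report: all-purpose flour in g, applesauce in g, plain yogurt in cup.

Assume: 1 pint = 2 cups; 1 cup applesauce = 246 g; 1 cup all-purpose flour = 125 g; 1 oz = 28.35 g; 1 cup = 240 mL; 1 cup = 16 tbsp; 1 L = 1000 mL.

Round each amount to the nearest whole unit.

The original recipe has 340.2 g of raisins, so the scaling factor is 604.8 ÷ 340.2 = 16/9.
all-purpose flour: (2 cup + 5 tbsp = 2.3125 cup) × 16/9 × 125 g/cup ≈ 514 g
applesauce: 2 pint × 16/9 × 2 cup/pint × 246 g/cup ≈ 1749 g
plain yogurt: 0.75 L × 16/9 × 1000 mL/L ÷ 240 mL/cup ≈ 6 cup

all-purpose flour: 514 g; applesauce: 1749 g; plain yogurt: 6 cup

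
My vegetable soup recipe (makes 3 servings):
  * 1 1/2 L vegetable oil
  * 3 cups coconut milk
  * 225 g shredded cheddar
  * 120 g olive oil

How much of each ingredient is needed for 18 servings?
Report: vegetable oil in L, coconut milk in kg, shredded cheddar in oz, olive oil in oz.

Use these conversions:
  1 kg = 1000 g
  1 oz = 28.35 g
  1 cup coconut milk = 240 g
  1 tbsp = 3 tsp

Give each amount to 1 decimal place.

Scaling factor: 18/3 = 6.
vegetable oil: 1.5 L × 6 = 9.0 L
coconut milk: 3 cup × 6 × 240 g/cup ÷ 1000 g/kg ≈ 4.3 kg
shredded cheddar: 225 g × 6 ÷ 28.35 g/oz ≈ 47.6 oz
olive oil: 120 g × 6 ÷ 28.35 g/oz ≈ 25.4 oz

vegetable oil: 9.0 L; coconut milk: 4.3 kg; shredded cheddar: 47.6 oz; olive oil: 25.4 oz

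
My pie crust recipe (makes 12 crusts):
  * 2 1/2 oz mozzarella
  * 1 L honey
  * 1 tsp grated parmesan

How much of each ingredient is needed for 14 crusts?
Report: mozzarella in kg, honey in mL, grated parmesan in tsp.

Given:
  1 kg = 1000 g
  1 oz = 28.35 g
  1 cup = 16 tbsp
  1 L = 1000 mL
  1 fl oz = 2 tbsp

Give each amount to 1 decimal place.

Scaling factor: 14/12 = 7/6.
mozzarella: 2.5 oz × 7/6 × 28.35 g/oz ÷ 1000 g/kg ≈ 0.1 kg
honey: 1 L × 7/6 × 1000 mL/L ≈ 1166.7 mL
grated parmesan: 1 tsp × 7/6 ≈ 1.2 tsp

mozzarella: 0.1 kg; honey: 1166.7 mL; grated parmesan: 1.2 tsp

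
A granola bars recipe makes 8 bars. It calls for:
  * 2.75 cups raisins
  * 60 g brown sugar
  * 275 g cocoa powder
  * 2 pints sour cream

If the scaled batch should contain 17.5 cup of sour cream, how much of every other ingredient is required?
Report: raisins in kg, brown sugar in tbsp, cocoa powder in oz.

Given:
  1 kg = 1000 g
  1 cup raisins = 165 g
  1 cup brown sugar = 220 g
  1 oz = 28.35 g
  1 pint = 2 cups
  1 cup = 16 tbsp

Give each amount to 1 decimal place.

raisins: 2.0 kg; brown sugar: 19.1 tbsp; cocoa powder: 42.4 oz

The original recipe has 4 cup of sour cream, so the scaling factor is 17.5 ÷ 4 = 35/8 = 4.375.
raisins: 2.75 cup × 35/8 × 165 g/cup ÷ 1000 g/kg ≈ 2.0 kg
brown sugar: 60 g × 35/8 ÷ 220 g/cup × 16 tbsp/cup ≈ 19.1 tbsp
cocoa powder: 275 g × 35/8 ÷ 28.35 g/oz ≈ 42.4 oz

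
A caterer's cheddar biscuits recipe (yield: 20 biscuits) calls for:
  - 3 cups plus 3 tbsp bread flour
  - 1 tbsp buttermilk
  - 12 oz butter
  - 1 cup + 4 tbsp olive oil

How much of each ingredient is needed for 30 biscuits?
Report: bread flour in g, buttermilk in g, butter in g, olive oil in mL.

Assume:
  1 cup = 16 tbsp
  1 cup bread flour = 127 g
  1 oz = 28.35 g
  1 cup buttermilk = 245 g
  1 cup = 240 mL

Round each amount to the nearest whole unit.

Scaling factor: 30/20 = 3/2 = 1.5.
bread flour: (3 cup + 3 tbsp = 3.1875 cup) × 3/2 × 127 g/cup ≈ 607 g
buttermilk: 1 tbsp × 3/2 ÷ 16 tbsp/cup × 245 g/cup ≈ 23 g
butter: 12 oz × 3/2 × 28.35 g/oz ≈ 510 g
olive oil: (1 cup + 4 tbsp = 1.25 cup) × 3/2 × 240 mL/cup = 450 mL

bread flour: 607 g; buttermilk: 23 g; butter: 510 g; olive oil: 450 mL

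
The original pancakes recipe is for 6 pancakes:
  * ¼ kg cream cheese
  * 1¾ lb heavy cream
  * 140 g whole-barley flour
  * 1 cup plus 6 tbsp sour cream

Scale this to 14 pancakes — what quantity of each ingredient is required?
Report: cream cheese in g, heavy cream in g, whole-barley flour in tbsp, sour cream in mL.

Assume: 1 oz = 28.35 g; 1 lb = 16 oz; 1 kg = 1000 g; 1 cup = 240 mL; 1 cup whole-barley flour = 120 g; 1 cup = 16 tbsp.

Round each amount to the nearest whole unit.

Scaling factor: 14/6 = 7/3.
cream cheese: 0.25 kg × 7/3 × 1000 g/kg ≈ 583 g
heavy cream: 1.75 lb × 7/3 × 16 oz/lb × 28.35 g/oz ≈ 1852 g
whole-barley flour: 140 g × 7/3 ÷ 120 g/cup × 16 tbsp/cup ≈ 44 tbsp
sour cream: (1 cup + 6 tbsp = 1.375 cup) × 7/3 × 240 mL/cup = 770 mL

cream cheese: 583 g; heavy cream: 1852 g; whole-barley flour: 44 tbsp; sour cream: 770 mL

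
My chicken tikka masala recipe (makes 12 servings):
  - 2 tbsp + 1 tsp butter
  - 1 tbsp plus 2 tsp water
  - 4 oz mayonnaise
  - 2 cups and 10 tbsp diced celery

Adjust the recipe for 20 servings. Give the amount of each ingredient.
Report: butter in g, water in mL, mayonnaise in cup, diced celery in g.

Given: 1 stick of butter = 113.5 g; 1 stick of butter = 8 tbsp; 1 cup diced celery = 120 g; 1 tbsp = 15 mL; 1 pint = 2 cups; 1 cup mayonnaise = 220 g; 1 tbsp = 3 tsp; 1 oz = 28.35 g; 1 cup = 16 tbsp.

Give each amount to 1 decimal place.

Scaling factor: 20/12 = 5/3.
butter: (2 tbsp + 1 tsp = 7/3 tbsp) × 5/3 ÷ 8 tbsp/stick × 113.5 g/stick ≈ 55.2 g
water: (1 tbsp + 2 tsp = 5/3 tbsp) × 5/3 × 15 mL/tbsp ≈ 41.7 mL
mayonnaise: 4 oz × 5/3 × 28.35 g/oz ÷ 220 g/cup ≈ 0.9 cup
diced celery: (2 cup + 10 tbsp = 2.625 cup) × 5/3 × 120 g/cup = 525.0 g

butter: 55.2 g; water: 41.7 mL; mayonnaise: 0.9 cup; diced celery: 525.0 g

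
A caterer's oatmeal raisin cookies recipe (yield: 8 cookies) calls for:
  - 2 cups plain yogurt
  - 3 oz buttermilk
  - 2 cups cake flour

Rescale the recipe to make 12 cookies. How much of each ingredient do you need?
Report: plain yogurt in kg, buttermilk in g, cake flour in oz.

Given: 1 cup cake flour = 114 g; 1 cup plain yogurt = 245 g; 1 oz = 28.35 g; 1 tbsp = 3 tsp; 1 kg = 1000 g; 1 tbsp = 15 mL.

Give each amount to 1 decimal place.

plain yogurt: 0.7 kg; buttermilk: 127.6 g; cake flour: 12.1 oz

Scaling factor: 12/8 = 3/2 = 1.5.
plain yogurt: 2 cup × 3/2 × 245 g/cup ÷ 1000 g/kg ≈ 0.7 kg
buttermilk: 3 oz × 3/2 × 28.35 g/oz ≈ 127.6 g
cake flour: 2 cup × 3/2 × 114 g/cup ÷ 28.35 g/oz ≈ 12.1 oz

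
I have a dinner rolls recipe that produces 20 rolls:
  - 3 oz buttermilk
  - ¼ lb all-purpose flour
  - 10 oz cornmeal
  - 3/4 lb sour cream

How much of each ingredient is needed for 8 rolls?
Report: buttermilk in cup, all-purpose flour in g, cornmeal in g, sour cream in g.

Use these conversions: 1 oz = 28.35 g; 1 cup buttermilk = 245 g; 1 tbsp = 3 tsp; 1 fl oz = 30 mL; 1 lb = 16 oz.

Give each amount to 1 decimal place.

buttermilk: 0.1 cup; all-purpose flour: 45.4 g; cornmeal: 113.4 g; sour cream: 136.1 g

Scaling factor: 8/20 = 2/5 = 0.4.
buttermilk: 3 oz × 2/5 × 28.35 g/oz ÷ 245 g/cup ≈ 0.1 cup
all-purpose flour: 0.25 lb × 2/5 × 16 oz/lb × 28.35 g/oz ≈ 45.4 g
cornmeal: 10 oz × 2/5 × 28.35 g/oz = 113.4 g
sour cream: 0.75 lb × 2/5 × 16 oz/lb × 28.35 g/oz ≈ 136.1 g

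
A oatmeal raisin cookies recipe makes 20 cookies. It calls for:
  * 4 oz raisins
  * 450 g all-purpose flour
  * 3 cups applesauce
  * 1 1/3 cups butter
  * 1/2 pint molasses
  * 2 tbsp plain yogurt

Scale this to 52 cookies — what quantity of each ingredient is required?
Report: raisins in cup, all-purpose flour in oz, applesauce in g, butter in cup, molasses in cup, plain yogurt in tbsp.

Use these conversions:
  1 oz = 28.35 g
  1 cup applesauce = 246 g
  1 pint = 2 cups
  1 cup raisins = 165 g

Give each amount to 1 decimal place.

raisins: 1.8 cup; all-purpose flour: 41.3 oz; applesauce: 1918.8 g; butter: 3.5 cup; molasses: 2.6 cup; plain yogurt: 5.2 tbsp

Scaling factor: 52/20 = 13/5 = 2.6.
raisins: 4 oz × 13/5 × 28.35 g/oz ÷ 165 g/cup ≈ 1.8 cup
all-purpose flour: 450 g × 13/5 ÷ 28.35 g/oz ≈ 41.3 oz
applesauce: 3 cup × 13/5 × 246 g/cup = 1918.8 g
butter: 4/3 cup × 13/5 ≈ 3.5 cup
molasses: 0.5 pint × 13/5 × 2 cup/pint = 2.6 cup
plain yogurt: 2 tbsp × 13/5 = 5.2 tbsp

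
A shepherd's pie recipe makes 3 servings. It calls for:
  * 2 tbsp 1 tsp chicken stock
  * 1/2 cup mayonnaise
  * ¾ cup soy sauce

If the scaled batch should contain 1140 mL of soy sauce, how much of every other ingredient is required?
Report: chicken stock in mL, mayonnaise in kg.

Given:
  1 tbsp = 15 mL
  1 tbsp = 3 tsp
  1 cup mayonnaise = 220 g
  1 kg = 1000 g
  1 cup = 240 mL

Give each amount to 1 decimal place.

chicken stock: 221.7 mL; mayonnaise: 0.7 kg

The original recipe has 180 mL of soy sauce, so the scaling factor is 1140 ÷ 180 = 19/3.
chicken stock: (2 tbsp + 1 tsp = 7/3 tbsp) × 19/3 × 15 mL/tbsp ≈ 221.7 mL
mayonnaise: 0.5 cup × 19/3 × 220 g/cup ÷ 1000 g/kg ≈ 0.7 kg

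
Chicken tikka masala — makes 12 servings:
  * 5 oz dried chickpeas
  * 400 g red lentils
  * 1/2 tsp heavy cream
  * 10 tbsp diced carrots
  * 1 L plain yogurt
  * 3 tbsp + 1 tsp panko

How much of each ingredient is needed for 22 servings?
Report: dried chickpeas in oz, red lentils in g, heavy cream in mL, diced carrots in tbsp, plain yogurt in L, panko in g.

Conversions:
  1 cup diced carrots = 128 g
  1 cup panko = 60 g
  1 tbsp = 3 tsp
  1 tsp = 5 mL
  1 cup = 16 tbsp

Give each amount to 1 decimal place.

Scaling factor: 22/12 = 11/6.
dried chickpeas: 5 oz × 11/6 ≈ 9.2 oz
red lentils: 400 g × 11/6 ≈ 733.3 g
heavy cream: 0.5 tsp × 11/6 × 5 mL/tsp ≈ 4.6 mL
diced carrots: 10 tbsp × 11/6 ≈ 18.3 tbsp
plain yogurt: 1 L × 11/6 ≈ 1.8 L
panko: (3 tbsp + 1 tsp = 10/3 tbsp) × 11/6 ÷ 16 tbsp/cup × 60 g/cup ≈ 22.9 g

dried chickpeas: 9.2 oz; red lentils: 733.3 g; heavy cream: 4.6 mL; diced carrots: 18.3 tbsp; plain yogurt: 1.8 L; panko: 22.9 g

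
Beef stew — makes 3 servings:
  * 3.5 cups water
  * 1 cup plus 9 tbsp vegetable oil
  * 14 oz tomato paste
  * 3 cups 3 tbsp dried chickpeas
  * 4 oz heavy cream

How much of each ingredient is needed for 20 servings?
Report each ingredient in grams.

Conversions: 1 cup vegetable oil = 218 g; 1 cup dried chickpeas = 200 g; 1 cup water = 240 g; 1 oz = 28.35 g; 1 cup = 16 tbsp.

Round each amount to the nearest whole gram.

water: 5600 g; vegetable oil: 2271 g; tomato paste: 2646 g; dried chickpeas: 4250 g; heavy cream: 756 g

Scaling factor: 20/3.
water: 3.5 cup × 20/3 × 240 g/cup = 5600 g
vegetable oil: (1 cup + 9 tbsp = 1.5625 cup) × 20/3 × 218 g/cup ≈ 2271 g
tomato paste: 14 oz × 20/3 × 28.35 g/oz = 2646 g
dried chickpeas: (3 cup + 3 tbsp = 3.1875 cup) × 20/3 × 200 g/cup = 4250 g
heavy cream: 4 oz × 20/3 × 28.35 g/oz = 756 g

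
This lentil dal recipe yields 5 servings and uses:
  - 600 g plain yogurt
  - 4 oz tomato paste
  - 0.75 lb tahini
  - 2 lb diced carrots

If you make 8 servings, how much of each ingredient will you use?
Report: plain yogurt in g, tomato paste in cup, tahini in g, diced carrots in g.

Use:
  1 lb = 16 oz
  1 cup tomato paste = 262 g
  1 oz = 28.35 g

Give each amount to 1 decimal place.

Scaling factor: 8/5 = 1.6.
plain yogurt: 600 g × 8/5 = 960.0 g
tomato paste: 4 oz × 8/5 × 28.35 g/oz ÷ 262 g/cup ≈ 0.7 cup
tahini: 0.75 lb × 8/5 × 16 oz/lb × 28.35 g/oz ≈ 544.3 g
diced carrots: 2 lb × 8/5 × 16 oz/lb × 28.35 g/oz ≈ 1451.5 g

plain yogurt: 960.0 g; tomato paste: 0.7 cup; tahini: 544.3 g; diced carrots: 1451.5 g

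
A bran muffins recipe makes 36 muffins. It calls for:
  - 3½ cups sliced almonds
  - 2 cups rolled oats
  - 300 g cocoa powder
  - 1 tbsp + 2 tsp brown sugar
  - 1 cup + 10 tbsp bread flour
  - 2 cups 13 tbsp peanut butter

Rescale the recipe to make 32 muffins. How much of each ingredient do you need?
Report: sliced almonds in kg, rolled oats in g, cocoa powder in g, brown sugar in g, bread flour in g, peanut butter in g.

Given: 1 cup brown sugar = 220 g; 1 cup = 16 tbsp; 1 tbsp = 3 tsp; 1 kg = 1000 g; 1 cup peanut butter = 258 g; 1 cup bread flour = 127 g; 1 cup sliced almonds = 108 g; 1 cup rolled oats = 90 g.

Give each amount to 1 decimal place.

Scaling factor: 32/36 = 8/9.
sliced almonds: 3.5 cup × 8/9 × 108 g/cup ÷ 1000 g/kg ≈ 0.3 kg
rolled oats: 2 cup × 8/9 × 90 g/cup = 160.0 g
cocoa powder: 300 g × 8/9 ≈ 266.7 g
brown sugar: (1 tbsp + 2 tsp = 5/3 tbsp) × 8/9 ÷ 16 tbsp/cup × 220 g/cup ≈ 20.4 g
bread flour: (1 cup + 10 tbsp = 1.625 cup) × 8/9 × 127 g/cup ≈ 183.4 g
peanut butter: (2 cup + 13 tbsp = 2.8125 cup) × 8/9 × 258 g/cup = 645.0 g

sliced almonds: 0.3 kg; rolled oats: 160.0 g; cocoa powder: 266.7 g; brown sugar: 20.4 g; bread flour: 183.4 g; peanut butter: 645.0 g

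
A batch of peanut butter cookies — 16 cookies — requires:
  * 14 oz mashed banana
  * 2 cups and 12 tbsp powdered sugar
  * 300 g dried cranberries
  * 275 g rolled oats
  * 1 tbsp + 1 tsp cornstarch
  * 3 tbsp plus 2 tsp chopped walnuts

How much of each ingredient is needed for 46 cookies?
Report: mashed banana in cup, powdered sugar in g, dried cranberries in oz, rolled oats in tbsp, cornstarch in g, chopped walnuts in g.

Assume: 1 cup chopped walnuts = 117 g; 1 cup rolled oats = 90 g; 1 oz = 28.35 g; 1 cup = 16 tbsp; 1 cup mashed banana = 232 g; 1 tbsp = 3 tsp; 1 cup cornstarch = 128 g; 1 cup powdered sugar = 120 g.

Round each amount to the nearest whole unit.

Scaling factor: 46/16 = 23/8 = 2.875.
mashed banana: 14 oz × 23/8 × 28.35 g/oz ÷ 232 g/cup ≈ 5 cup
powdered sugar: (2 cup + 12 tbsp = 2.75 cup) × 23/8 × 120 g/cup ≈ 949 g
dried cranberries: 300 g × 23/8 ÷ 28.35 g/oz ≈ 30 oz
rolled oats: 275 g × 23/8 ÷ 90 g/cup × 16 tbsp/cup ≈ 141 tbsp
cornstarch: (1 tbsp + 1 tsp = 4/3 tbsp) × 23/8 ÷ 16 tbsp/cup × 128 g/cup ≈ 31 g
chopped walnuts: (3 tbsp + 2 tsp = 11/3 tbsp) × 23/8 ÷ 16 tbsp/cup × 117 g/cup ≈ 77 g

mashed banana: 5 cup; powdered sugar: 949 g; dried cranberries: 30 oz; rolled oats: 141 tbsp; cornstarch: 31 g; chopped walnuts: 77 g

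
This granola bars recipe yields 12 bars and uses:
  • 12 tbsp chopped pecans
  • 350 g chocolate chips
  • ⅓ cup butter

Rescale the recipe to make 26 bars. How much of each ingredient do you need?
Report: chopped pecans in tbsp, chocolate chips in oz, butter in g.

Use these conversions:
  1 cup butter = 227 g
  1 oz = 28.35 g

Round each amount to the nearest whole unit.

Scaling factor: 26/12 = 13/6.
chopped pecans: 12 tbsp × 13/6 = 26 tbsp
chocolate chips: 350 g × 13/6 ÷ 28.35 g/oz ≈ 27 oz
butter: 1/3 cup × 13/6 × 227 g/cup ≈ 164 g

chopped pecans: 26 tbsp; chocolate chips: 27 oz; butter: 164 g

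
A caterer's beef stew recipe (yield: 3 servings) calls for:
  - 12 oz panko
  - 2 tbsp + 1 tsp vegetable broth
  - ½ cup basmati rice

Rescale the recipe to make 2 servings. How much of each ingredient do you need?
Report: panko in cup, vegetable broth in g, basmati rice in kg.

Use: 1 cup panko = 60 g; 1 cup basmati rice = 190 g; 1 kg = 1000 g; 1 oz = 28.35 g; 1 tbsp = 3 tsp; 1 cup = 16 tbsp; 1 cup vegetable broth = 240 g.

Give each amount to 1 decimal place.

Scaling factor: 2/3.
panko: 12 oz × 2/3 × 28.35 g/oz ÷ 60 g/cup ≈ 3.8 cup
vegetable broth: (2 tbsp + 1 tsp = 7/3 tbsp) × 2/3 ÷ 16 tbsp/cup × 240 g/cup ≈ 23.3 g
basmati rice: 0.5 cup × 2/3 × 190 g/cup ÷ 1000 g/kg ≈ 0.1 kg

panko: 3.8 cup; vegetable broth: 23.3 g; basmati rice: 0.1 kg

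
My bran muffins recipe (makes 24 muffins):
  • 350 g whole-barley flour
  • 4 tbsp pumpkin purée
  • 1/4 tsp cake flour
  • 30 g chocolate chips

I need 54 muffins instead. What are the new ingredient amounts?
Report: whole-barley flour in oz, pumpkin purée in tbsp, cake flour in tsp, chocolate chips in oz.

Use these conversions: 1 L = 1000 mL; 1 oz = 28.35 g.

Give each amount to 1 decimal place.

whole-barley flour: 27.8 oz; pumpkin purée: 9.0 tbsp; cake flour: 0.6 tsp; chocolate chips: 2.4 oz

Scaling factor: 54/24 = 9/4 = 2.25.
whole-barley flour: 350 g × 9/4 ÷ 28.35 g/oz ≈ 27.8 oz
pumpkin purée: 4 tbsp × 9/4 = 9.0 tbsp
cake flour: 0.25 tsp × 9/4 ≈ 0.6 tsp
chocolate chips: 30 g × 9/4 ÷ 28.35 g/oz ≈ 2.4 oz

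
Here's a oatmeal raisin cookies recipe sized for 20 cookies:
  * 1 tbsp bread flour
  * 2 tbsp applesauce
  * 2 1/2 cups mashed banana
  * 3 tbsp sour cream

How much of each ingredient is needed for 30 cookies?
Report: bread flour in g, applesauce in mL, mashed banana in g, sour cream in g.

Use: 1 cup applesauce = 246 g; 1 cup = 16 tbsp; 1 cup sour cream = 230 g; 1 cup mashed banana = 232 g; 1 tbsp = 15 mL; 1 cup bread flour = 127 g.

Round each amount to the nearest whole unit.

Scaling factor: 30/20 = 3/2 = 1.5.
bread flour: 1 tbsp × 3/2 ÷ 16 tbsp/cup × 127 g/cup ≈ 12 g
applesauce: 2 tbsp × 3/2 × 15 mL/tbsp = 45 mL
mashed banana: 2.5 cup × 3/2 × 232 g/cup = 870 g
sour cream: 3 tbsp × 3/2 ÷ 16 tbsp/cup × 230 g/cup ≈ 65 g

bread flour: 12 g; applesauce: 45 mL; mashed banana: 870 g; sour cream: 65 g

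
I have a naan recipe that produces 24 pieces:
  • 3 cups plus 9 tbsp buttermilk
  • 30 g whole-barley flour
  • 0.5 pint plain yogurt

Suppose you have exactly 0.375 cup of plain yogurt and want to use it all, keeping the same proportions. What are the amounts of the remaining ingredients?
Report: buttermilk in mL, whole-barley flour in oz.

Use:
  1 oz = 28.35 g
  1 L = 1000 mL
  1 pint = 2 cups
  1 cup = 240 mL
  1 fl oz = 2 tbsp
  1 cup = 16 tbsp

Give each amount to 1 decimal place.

The original recipe has 1 cup of plain yogurt, so the scaling factor is 0.375 ÷ 1 = 3/8 = 0.375.
buttermilk: (3 cup + 9 tbsp = 3.5625 cup) × 3/8 × 240 mL/cup ≈ 320.6 mL
whole-barley flour: 30 g × 3/8 ÷ 28.35 g/oz ≈ 0.4 oz

buttermilk: 320.6 mL; whole-barley flour: 0.4 oz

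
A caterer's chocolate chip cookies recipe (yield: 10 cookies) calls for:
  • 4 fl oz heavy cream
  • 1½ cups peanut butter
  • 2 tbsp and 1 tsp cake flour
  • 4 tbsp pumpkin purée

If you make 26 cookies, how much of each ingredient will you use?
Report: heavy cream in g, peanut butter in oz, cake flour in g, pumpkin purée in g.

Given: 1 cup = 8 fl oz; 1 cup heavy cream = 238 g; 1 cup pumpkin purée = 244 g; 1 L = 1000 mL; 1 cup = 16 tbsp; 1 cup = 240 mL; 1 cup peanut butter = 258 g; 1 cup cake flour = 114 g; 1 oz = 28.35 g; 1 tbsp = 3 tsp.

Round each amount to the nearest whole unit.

heavy cream: 309 g; peanut butter: 35 oz; cake flour: 43 g; pumpkin purée: 159 g

Scaling factor: 26/10 = 13/5 = 2.6.
heavy cream: 4 fl oz × 13/5 ÷ 8 fl oz/cup × 238 g/cup ≈ 309 g
peanut butter: 1.5 cup × 13/5 × 258 g/cup ÷ 28.35 g/oz ≈ 35 oz
cake flour: (2 tbsp + 1 tsp = 7/3 tbsp) × 13/5 ÷ 16 tbsp/cup × 114 g/cup ≈ 43 g
pumpkin purée: 4 tbsp × 13/5 ÷ 16 tbsp/cup × 244 g/cup ≈ 159 g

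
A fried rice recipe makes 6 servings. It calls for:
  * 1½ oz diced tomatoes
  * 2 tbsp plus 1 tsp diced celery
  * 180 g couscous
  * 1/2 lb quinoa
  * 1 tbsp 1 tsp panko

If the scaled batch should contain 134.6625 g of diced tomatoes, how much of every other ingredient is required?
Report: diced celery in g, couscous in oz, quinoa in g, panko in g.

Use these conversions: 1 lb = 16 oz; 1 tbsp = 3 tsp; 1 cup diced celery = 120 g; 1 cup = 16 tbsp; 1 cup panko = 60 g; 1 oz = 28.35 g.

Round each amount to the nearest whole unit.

The original recipe has 42.525 g of diced tomatoes, so the scaling factor is 134.6625 ÷ 42.525 = 19/6.
diced celery: (2 tbsp + 1 tsp = 7/3 tbsp) × 19/6 ÷ 16 tbsp/cup × 120 g/cup ≈ 55 g
couscous: 180 g × 19/6 ÷ 28.35 g/oz ≈ 20 oz
quinoa: 0.5 lb × 19/6 × 16 oz/lb × 28.35 g/oz ≈ 718 g
panko: (1 tbsp + 1 tsp = 4/3 tbsp) × 19/6 ÷ 16 tbsp/cup × 60 g/cup ≈ 16 g

diced celery: 55 g; couscous: 20 oz; quinoa: 718 g; panko: 16 g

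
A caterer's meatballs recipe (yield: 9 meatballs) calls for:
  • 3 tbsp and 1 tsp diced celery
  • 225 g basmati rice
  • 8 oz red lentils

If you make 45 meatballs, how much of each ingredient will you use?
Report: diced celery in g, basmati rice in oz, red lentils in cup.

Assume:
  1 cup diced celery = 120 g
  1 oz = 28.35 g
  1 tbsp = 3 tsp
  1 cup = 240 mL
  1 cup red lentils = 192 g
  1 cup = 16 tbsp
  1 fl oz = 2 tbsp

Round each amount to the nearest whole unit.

Scaling factor: 45/9 = 5.
diced celery: (3 tbsp + 1 tsp = 10/3 tbsp) × 5 ÷ 16 tbsp/cup × 120 g/cup = 125 g
basmati rice: 225 g × 5 ÷ 28.35 g/oz ≈ 40 oz
red lentils: 8 oz × 5 × 28.35 g/oz ÷ 192 g/cup ≈ 6 cup

diced celery: 125 g; basmati rice: 40 oz; red lentils: 6 cup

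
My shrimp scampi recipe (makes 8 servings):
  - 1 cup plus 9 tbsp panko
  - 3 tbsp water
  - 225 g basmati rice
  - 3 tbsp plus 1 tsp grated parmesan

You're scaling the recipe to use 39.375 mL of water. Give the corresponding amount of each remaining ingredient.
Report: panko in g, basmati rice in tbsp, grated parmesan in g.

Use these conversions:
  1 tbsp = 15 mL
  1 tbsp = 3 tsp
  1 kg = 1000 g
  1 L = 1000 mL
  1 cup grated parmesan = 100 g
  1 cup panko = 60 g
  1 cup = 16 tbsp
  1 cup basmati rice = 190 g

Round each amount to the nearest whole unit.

panko: 82 g; basmati rice: 17 tbsp; grated parmesan: 18 g

The original recipe has 45 mL of water, so the scaling factor is 39.375 ÷ 45 = 7/8 = 0.875.
panko: (1 cup + 9 tbsp = 1.5625 cup) × 7/8 × 60 g/cup ≈ 82 g
basmati rice: 225 g × 7/8 ÷ 190 g/cup × 16 tbsp/cup ≈ 17 tbsp
grated parmesan: (3 tbsp + 1 tsp = 10/3 tbsp) × 7/8 ÷ 16 tbsp/cup × 100 g/cup ≈ 18 g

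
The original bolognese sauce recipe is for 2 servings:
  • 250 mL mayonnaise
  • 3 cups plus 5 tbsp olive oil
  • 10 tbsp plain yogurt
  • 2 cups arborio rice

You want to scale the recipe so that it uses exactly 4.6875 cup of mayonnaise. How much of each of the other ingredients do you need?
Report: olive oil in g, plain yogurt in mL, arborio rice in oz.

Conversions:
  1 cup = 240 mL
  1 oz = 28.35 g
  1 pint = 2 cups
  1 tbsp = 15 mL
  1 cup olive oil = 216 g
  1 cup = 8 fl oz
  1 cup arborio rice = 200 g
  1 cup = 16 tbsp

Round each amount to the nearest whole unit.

The original recipe has 25/24 cup of mayonnaise, so the scaling factor is 4.6875 ÷ 25/24 = 9/2 = 4.5.
olive oil: (3 cup + 5 tbsp = 3.3125 cup) × 9/2 × 216 g/cup ≈ 3220 g
plain yogurt: 10 tbsp × 9/2 × 15 mL/tbsp = 675 mL
arborio rice: 2 cup × 9/2 × 200 g/cup ÷ 28.35 g/oz ≈ 63 oz

olive oil: 3220 g; plain yogurt: 675 mL; arborio rice: 63 oz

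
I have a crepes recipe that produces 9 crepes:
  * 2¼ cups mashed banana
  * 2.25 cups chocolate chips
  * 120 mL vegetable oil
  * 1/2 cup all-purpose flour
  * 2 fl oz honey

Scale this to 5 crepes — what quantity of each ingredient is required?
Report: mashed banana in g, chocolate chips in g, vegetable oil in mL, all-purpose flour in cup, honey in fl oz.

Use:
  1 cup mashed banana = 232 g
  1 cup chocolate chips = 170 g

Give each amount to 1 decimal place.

mashed banana: 290.0 g; chocolate chips: 212.5 g; vegetable oil: 66.7 mL; all-purpose flour: 0.3 cup; honey: 1.1 fl oz

Scaling factor: 5/9.
mashed banana: 2.25 cup × 5/9 × 232 g/cup = 290.0 g
chocolate chips: 2.25 cup × 5/9 × 170 g/cup = 212.5 g
vegetable oil: 120 mL × 5/9 ≈ 66.7 mL
all-purpose flour: 0.5 cup × 5/9 ≈ 0.3 cup
honey: 2 fl oz × 5/9 ≈ 1.1 fl oz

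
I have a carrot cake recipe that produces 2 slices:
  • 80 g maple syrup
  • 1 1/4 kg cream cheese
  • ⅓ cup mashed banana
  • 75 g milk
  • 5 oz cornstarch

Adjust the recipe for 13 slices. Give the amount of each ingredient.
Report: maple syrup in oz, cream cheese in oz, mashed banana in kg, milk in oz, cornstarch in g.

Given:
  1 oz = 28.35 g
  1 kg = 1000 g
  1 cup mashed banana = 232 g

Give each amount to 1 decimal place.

Scaling factor: 13/2 = 6.5.
maple syrup: 80 g × 13/2 ÷ 28.35 g/oz ≈ 18.3 oz
cream cheese: 1.25 kg × 13/2 × 1000 g/kg ÷ 28.35 g/oz ≈ 286.6 oz
mashed banana: 1/3 cup × 13/2 × 232 g/cup ÷ 1000 g/kg ≈ 0.5 kg
milk: 75 g × 13/2 ÷ 28.35 g/oz ≈ 17.2 oz
cornstarch: 5 oz × 13/2 × 28.35 g/oz ≈ 921.4 g

maple syrup: 18.3 oz; cream cheese: 286.6 oz; mashed banana: 0.5 kg; milk: 17.2 oz; cornstarch: 921.4 g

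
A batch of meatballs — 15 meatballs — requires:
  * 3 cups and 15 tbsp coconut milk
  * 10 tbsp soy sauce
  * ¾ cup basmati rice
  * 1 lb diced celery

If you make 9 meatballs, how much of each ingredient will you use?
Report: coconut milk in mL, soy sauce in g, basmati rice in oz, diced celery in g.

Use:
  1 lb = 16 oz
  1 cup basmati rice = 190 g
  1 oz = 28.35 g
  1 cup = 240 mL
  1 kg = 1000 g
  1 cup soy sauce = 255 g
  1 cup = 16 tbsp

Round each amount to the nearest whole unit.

Scaling factor: 9/15 = 3/5 = 0.6.
coconut milk: (3 cup + 15 tbsp = 3.9375 cup) × 3/5 × 240 mL/cup = 567 mL
soy sauce: 10 tbsp × 3/5 ÷ 16 tbsp/cup × 255 g/cup ≈ 96 g
basmati rice: 0.75 cup × 3/5 × 190 g/cup ÷ 28.35 g/oz ≈ 3 oz
diced celery: 1 lb × 3/5 × 16 oz/lb × 28.35 g/oz ≈ 272 g

coconut milk: 567 mL; soy sauce: 96 g; basmati rice: 3 oz; diced celery: 272 g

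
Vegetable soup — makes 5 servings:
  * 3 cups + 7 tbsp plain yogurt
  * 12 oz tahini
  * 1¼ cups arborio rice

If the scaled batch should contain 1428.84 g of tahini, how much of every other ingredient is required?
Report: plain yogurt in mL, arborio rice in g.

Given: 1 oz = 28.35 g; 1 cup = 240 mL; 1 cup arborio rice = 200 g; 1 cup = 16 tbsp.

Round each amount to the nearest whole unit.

The original recipe has 340.2 g of tahini, so the scaling factor is 1428.84 ÷ 340.2 = 21/5 = 4.2.
plain yogurt: (3 cup + 7 tbsp = 3.4375 cup) × 21/5 × 240 mL/cup = 3465 mL
arborio rice: 1.25 cup × 21/5 × 200 g/cup = 1050 g

plain yogurt: 3465 mL; arborio rice: 1050 g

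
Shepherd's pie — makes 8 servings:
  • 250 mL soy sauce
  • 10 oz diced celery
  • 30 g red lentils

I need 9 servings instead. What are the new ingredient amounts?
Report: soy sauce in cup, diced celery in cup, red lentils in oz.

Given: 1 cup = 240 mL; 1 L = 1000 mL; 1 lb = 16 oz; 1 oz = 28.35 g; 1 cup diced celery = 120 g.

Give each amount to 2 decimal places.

soy sauce: 1.17 cup; diced celery: 2.66 cup; red lentils: 1.19 oz

Scaling factor: 9/8 = 1.125.
soy sauce: 250 mL × 9/8 ÷ 240 mL/cup ≈ 1.17 cup
diced celery: 10 oz × 9/8 × 28.35 g/oz ÷ 120 g/cup ≈ 2.66 cup
red lentils: 30 g × 9/8 ÷ 28.35 g/oz ≈ 1.19 oz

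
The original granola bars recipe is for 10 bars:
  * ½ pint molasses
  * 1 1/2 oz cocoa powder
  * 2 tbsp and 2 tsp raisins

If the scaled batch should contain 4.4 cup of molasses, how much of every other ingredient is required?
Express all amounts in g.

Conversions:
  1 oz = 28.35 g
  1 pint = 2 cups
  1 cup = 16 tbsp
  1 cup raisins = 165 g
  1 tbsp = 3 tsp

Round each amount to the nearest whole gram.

cocoa powder: 187 g; raisins: 121 g

The original recipe has 1 cup of molasses, so the scaling factor is 4.4 ÷ 1 = 22/5 = 4.4.
cocoa powder: 1.5 oz × 22/5 × 28.35 g/oz ≈ 187 g
raisins: (2 tbsp + 2 tsp = 8/3 tbsp) × 22/5 ÷ 16 tbsp/cup × 165 g/cup = 121 g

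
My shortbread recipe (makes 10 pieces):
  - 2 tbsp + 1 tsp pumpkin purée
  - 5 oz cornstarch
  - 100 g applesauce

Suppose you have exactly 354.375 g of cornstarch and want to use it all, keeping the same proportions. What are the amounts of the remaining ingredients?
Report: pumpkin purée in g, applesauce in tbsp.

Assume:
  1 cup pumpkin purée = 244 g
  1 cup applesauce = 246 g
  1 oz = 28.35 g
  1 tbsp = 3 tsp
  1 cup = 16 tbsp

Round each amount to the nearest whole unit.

The original recipe has 141.75 g of cornstarch, so the scaling factor is 354.375 ÷ 141.75 = 5/2 = 2.5.
pumpkin purée: (2 tbsp + 1 tsp = 7/3 tbsp) × 5/2 ÷ 16 tbsp/cup × 244 g/cup ≈ 89 g
applesauce: 100 g × 5/2 ÷ 246 g/cup × 16 tbsp/cup ≈ 16 tbsp

pumpkin purée: 89 g; applesauce: 16 tbsp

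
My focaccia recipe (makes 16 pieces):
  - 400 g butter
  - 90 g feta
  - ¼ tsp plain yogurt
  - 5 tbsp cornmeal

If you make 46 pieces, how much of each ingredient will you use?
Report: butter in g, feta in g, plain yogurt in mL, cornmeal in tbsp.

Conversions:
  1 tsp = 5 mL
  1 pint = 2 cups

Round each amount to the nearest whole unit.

Scaling factor: 46/16 = 23/8 = 2.875.
butter: 400 g × 23/8 = 1150 g
feta: 90 g × 23/8 ≈ 259 g
plain yogurt: 0.25 tsp × 23/8 × 5 mL/tsp ≈ 4 mL
cornmeal: 5 tbsp × 23/8 ≈ 14 tbsp

butter: 1150 g; feta: 259 g; plain yogurt: 4 mL; cornmeal: 14 tbsp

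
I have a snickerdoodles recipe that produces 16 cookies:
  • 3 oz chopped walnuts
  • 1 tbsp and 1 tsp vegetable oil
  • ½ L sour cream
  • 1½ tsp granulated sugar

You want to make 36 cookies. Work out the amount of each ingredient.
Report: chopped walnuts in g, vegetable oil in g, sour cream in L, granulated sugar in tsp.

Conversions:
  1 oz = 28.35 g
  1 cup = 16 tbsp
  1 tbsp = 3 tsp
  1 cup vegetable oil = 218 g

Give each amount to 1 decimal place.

Scaling factor: 36/16 = 9/4 = 2.25.
chopped walnuts: 3 oz × 9/4 × 28.35 g/oz ≈ 191.4 g
vegetable oil: (1 tbsp + 1 tsp = 4/3 tbsp) × 9/4 ÷ 16 tbsp/cup × 218 g/cup ≈ 40.9 g
sour cream: 0.5 L × 9/4 ≈ 1.1 L
granulated sugar: 1.5 tsp × 9/4 ≈ 3.4 tsp

chopped walnuts: 191.4 g; vegetable oil: 40.9 g; sour cream: 1.1 L; granulated sugar: 3.4 tsp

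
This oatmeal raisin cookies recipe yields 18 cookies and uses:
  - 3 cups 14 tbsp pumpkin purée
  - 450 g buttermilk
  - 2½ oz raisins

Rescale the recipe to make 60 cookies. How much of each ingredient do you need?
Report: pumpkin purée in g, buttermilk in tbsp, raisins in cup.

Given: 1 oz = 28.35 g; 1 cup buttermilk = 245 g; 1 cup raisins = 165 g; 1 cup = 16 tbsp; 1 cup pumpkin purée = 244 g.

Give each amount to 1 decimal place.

Scaling factor: 60/18 = 10/3.
pumpkin purée: (3 cup + 14 tbsp = 3.875 cup) × 10/3 × 244 g/cup ≈ 3151.7 g
buttermilk: 450 g × 10/3 ÷ 245 g/cup × 16 tbsp/cup ≈ 98.0 tbsp
raisins: 2.5 oz × 10/3 × 28.35 g/oz ÷ 165 g/cup ≈ 1.4 cup

pumpkin purée: 3151.7 g; buttermilk: 98.0 tbsp; raisins: 1.4 cup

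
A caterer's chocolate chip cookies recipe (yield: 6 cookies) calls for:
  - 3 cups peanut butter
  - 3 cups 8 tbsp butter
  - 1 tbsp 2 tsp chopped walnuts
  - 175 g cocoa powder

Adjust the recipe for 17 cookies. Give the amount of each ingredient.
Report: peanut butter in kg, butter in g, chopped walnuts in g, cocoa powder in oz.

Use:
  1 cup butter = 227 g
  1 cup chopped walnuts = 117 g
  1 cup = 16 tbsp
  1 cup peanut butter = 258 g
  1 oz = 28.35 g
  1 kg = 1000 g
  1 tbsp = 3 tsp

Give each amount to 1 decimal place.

Scaling factor: 17/6.
peanut butter: 3 cup × 17/6 × 258 g/cup ÷ 1000 g/kg ≈ 2.2 kg
butter: (3 cup + 8 tbsp = 3.5 cup) × 17/6 × 227 g/cup ≈ 2251.1 g
chopped walnuts: (1 tbsp + 2 tsp = 5/3 tbsp) × 17/6 ÷ 16 tbsp/cup × 117 g/cup ≈ 34.5 g
cocoa powder: 175 g × 17/6 ÷ 28.35 g/oz ≈ 17.5 oz

peanut butter: 2.2 kg; butter: 2251.1 g; chopped walnuts: 34.5 g; cocoa powder: 17.5 oz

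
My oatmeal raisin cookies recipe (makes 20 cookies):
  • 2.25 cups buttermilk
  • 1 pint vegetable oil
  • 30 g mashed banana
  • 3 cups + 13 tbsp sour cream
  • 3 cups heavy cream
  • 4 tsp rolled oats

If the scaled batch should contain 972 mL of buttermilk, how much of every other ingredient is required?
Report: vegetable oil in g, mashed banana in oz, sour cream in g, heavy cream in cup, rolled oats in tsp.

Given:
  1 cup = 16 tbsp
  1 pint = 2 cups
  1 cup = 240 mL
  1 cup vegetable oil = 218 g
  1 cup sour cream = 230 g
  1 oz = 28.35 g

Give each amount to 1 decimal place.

The original recipe has 540 mL of buttermilk, so the scaling factor is 972 ÷ 540 = 9/5 = 1.8.
vegetable oil: 1 pint × 9/5 × 2 cup/pint × 218 g/cup = 784.8 g
mashed banana: 30 g × 9/5 ÷ 28.35 g/oz ≈ 1.9 oz
sour cream: (3 cup + 13 tbsp = 3.8125 cup) × 9/5 × 230 g/cup ≈ 1578.4 g
heavy cream: 3 cup × 9/5 = 5.4 cup
rolled oats: 4 tsp × 9/5 = 7.2 tsp

vegetable oil: 784.8 g; mashed banana: 1.9 oz; sour cream: 1578.4 g; heavy cream: 5.4 cup; rolled oats: 7.2 tsp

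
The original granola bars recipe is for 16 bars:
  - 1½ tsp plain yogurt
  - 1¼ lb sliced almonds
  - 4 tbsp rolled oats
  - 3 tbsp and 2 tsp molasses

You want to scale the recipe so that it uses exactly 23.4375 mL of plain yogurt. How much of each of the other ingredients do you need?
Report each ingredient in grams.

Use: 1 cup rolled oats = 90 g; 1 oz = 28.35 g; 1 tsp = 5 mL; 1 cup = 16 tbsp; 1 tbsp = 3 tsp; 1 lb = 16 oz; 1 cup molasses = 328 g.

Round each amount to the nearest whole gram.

sliced almonds: 1772 g; rolled oats: 70 g; molasses: 235 g

The original recipe has 7.5 mL of plain yogurt, so the scaling factor is 23.4375 ÷ 7.5 = 25/8 = 3.125.
sliced almonds: 1.25 lb × 25/8 × 16 oz/lb × 28.35 g/oz ≈ 1772 g
rolled oats: 4 tbsp × 25/8 ÷ 16 tbsp/cup × 90 g/cup ≈ 70 g
molasses: (3 tbsp + 2 tsp = 11/3 tbsp) × 25/8 ÷ 16 tbsp/cup × 328 g/cup ≈ 235 g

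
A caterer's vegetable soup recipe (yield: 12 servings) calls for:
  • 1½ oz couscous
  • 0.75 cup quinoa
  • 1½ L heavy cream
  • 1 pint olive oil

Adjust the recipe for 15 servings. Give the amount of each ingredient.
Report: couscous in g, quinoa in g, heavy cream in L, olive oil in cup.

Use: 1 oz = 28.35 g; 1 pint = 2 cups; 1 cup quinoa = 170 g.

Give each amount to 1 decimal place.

couscous: 53.2 g; quinoa: 159.4 g; heavy cream: 1.9 L; olive oil: 2.5 cup

Scaling factor: 15/12 = 5/4 = 1.25.
couscous: 1.5 oz × 5/4 × 28.35 g/oz ≈ 53.2 g
quinoa: 0.75 cup × 5/4 × 170 g/cup ≈ 159.4 g
heavy cream: 1.5 L × 5/4 ≈ 1.9 L
olive oil: 1 pint × 5/4 × 2 cup/pint = 2.5 cup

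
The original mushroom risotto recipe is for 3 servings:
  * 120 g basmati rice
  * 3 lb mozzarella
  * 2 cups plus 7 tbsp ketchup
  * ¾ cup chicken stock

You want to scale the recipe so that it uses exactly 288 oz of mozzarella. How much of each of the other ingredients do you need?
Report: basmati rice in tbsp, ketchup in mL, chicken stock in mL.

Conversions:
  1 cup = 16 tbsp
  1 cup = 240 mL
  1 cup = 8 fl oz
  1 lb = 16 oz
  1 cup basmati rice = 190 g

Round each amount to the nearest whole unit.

The original recipe has 48 oz of mozzarella, so the scaling factor is 288 ÷ 48 = 6.
basmati rice: 120 g × 6 ÷ 190 g/cup × 16 tbsp/cup ≈ 61 tbsp
ketchup: (2 cup + 7 tbsp = 2.4375 cup) × 6 × 240 mL/cup = 3510 mL
chicken stock: 0.75 cup × 6 × 240 mL/cup = 1080 mL

basmati rice: 61 tbsp; ketchup: 3510 mL; chicken stock: 1080 mL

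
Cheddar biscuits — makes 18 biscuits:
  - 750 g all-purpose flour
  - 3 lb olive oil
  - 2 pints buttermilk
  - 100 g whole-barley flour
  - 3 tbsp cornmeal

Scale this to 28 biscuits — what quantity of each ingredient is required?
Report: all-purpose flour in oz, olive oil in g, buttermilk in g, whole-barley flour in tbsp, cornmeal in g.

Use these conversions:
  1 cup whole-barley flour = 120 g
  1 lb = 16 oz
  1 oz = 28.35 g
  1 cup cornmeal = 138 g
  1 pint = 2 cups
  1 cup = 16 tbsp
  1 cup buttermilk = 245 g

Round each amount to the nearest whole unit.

all-purpose flour: 41 oz; olive oil: 2117 g; buttermilk: 1524 g; whole-barley flour: 21 tbsp; cornmeal: 40 g

Scaling factor: 28/18 = 14/9.
all-purpose flour: 750 g × 14/9 ÷ 28.35 g/oz ≈ 41 oz
olive oil: 3 lb × 14/9 × 16 oz/lb × 28.35 g/oz ≈ 2117 g
buttermilk: 2 pint × 14/9 × 2 cup/pint × 245 g/cup ≈ 1524 g
whole-barley flour: 100 g × 14/9 ÷ 120 g/cup × 16 tbsp/cup ≈ 21 tbsp
cornmeal: 3 tbsp × 14/9 ÷ 16 tbsp/cup × 138 g/cup ≈ 40 g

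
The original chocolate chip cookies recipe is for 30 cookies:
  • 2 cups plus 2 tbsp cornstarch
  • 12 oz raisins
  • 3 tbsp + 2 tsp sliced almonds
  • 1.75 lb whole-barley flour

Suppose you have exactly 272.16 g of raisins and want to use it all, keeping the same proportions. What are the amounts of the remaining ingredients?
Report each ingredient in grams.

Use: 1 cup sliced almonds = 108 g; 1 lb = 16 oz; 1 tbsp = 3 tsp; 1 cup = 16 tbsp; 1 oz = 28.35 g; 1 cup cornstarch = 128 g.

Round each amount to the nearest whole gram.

cornstarch: 218 g; sliced almonds: 20 g; whole-barley flour: 635 g

The original recipe has 340.2 g of raisins, so the scaling factor is 272.16 ÷ 340.2 = 4/5 = 0.8.
cornstarch: (2 cup + 2 tbsp = 2.125 cup) × 4/5 × 128 g/cup ≈ 218 g
sliced almonds: (3 tbsp + 2 tsp = 11/3 tbsp) × 4/5 ÷ 16 tbsp/cup × 108 g/cup ≈ 20 g
whole-barley flour: 1.75 lb × 4/5 × 16 oz/lb × 28.35 g/oz ≈ 635 g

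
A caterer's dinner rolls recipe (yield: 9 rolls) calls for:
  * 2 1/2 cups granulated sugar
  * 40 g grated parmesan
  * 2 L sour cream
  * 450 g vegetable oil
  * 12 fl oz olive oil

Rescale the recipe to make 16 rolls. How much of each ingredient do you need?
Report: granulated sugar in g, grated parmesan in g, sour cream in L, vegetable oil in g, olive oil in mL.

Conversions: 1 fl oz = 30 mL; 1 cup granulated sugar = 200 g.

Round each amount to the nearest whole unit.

Scaling factor: 16/9.
granulated sugar: 2.5 cup × 16/9 × 200 g/cup ≈ 889 g
grated parmesan: 40 g × 16/9 ≈ 71 g
sour cream: 2 L × 16/9 ≈ 4 L
vegetable oil: 450 g × 16/9 = 800 g
olive oil: 12 fl oz × 16/9 × 30 mL/fl oz = 640 mL

granulated sugar: 889 g; grated parmesan: 71 g; sour cream: 4 L; vegetable oil: 800 g; olive oil: 640 mL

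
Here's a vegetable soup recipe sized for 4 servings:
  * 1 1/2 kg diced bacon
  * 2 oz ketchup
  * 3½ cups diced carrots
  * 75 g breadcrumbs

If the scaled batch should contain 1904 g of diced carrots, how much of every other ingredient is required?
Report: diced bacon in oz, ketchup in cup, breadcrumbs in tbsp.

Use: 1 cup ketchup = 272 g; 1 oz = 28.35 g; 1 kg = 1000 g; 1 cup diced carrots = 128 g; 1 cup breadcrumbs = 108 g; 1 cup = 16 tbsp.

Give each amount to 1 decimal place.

diced bacon: 224.9 oz; ketchup: 0.9 cup; breadcrumbs: 47.2 tbsp

The original recipe has 448 g of diced carrots, so the scaling factor is 1904 ÷ 448 = 17/4 = 4.25.
diced bacon: 1.5 kg × 17/4 × 1000 g/kg ÷ 28.35 g/oz ≈ 224.9 oz
ketchup: 2 oz × 17/4 × 28.35 g/oz ÷ 272 g/cup ≈ 0.9 cup
breadcrumbs: 75 g × 17/4 ÷ 108 g/cup × 16 tbsp/cup ≈ 47.2 tbsp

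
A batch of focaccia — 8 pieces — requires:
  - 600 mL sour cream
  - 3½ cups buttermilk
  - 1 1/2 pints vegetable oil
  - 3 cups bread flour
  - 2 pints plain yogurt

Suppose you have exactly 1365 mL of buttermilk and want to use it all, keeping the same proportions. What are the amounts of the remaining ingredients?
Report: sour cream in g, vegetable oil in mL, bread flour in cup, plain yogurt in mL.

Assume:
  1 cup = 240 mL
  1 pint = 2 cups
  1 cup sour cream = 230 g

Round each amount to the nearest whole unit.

sour cream: 934 g; vegetable oil: 1170 mL; bread flour: 5 cup; plain yogurt: 1560 mL

The original recipe has 840 mL of buttermilk, so the scaling factor is 1365 ÷ 840 = 13/8 = 1.625.
sour cream: 600 mL × 13/8 ÷ 240 mL/cup × 230 g/cup ≈ 934 g
vegetable oil: 1.5 pint × 13/8 × 2 cup/pint × 240 mL/cup = 1170 mL
bread flour: 3 cup × 13/8 ≈ 5 cup
plain yogurt: 2 pint × 13/8 × 2 cup/pint × 240 mL/cup = 1560 mL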